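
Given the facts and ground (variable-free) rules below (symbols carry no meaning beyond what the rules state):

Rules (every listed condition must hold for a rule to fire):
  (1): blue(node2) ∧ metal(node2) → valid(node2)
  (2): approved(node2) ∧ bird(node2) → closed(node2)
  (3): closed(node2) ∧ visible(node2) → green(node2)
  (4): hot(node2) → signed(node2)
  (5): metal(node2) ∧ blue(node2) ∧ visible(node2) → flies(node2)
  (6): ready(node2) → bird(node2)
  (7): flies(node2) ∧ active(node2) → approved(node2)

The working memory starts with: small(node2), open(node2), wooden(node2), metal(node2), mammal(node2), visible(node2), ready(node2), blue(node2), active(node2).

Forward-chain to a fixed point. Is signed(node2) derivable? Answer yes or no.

no

Round 1: (1) [blue(node2) ∧ metal(node2) → valid(node2)]; (5) [metal(node2) ∧ blue(node2) ∧ visible(node2) → flies(node2)]; (6) [ready(node2) → bird(node2)]. New: valid(node2), flies(node2), bird(node2).
Round 2: (7) [flies(node2) ∧ active(node2) → approved(node2)]. New: approved(node2).
Round 3: (2) [approved(node2) ∧ bird(node2) → closed(node2)]. New: closed(node2).
Round 4: (3) [closed(node2) ∧ visible(node2) → green(node2)]. New: green(node2).
Fixed point reached. signed(node2) is concluded only by (4); (4) needs hot(node2) (never derived).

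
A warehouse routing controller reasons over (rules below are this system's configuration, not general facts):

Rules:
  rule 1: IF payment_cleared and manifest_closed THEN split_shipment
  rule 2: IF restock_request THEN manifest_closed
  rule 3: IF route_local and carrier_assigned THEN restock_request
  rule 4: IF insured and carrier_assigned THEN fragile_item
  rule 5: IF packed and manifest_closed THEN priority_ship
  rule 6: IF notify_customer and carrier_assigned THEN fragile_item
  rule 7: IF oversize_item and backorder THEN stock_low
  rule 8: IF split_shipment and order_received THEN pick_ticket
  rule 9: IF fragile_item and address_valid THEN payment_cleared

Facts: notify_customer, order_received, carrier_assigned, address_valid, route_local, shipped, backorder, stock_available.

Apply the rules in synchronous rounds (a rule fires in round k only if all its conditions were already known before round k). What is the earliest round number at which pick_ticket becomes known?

Round 1: rule 3 [IF route_local and carrier_assigned THEN restock_request]; rule 6 [IF notify_customer and carrier_assigned THEN fragile_item]. Adds restock_request, fragile_item.
Round 2: rule 2 [IF restock_request THEN manifest_closed]; rule 9 [IF fragile_item and address_valid THEN payment_cleared]. Adds manifest_closed, payment_cleared.
Round 3: rule 1 [IF payment_cleared and manifest_closed THEN split_shipment]. Adds split_shipment.
Round 4: rule 8 [IF split_shipment and order_received THEN pick_ticket]. Adds pick_ticket.
pick_ticket first appears in round 4.

4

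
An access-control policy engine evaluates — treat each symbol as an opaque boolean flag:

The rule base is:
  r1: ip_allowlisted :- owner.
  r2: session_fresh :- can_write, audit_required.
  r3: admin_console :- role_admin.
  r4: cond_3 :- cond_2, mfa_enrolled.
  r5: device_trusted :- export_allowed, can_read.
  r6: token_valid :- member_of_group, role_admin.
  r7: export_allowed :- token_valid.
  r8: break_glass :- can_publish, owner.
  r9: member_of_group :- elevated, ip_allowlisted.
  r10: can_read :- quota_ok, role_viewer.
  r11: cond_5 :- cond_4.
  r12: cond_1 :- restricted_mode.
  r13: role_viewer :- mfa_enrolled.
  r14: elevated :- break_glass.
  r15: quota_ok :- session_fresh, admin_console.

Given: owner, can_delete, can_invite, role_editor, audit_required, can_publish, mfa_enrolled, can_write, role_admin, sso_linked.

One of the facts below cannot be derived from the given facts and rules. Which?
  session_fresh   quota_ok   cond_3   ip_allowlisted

cond_3

[1] r1 [ip_allowlisted :- owner.]; r2 [session_fresh :- can_write, audit_required.]; r3 [admin_console :- role_admin.]; r8 [break_glass :- can_publish, owner.]; r13 [role_viewer :- mfa_enrolled.]. ⇒ new: ip_allowlisted, session_fresh, admin_console, break_glass, role_viewer.
[2] r14 [elevated :- break_glass.]; r15 [quota_ok :- session_fresh, admin_console.]. ⇒ new: elevated, quota_ok.
[3] r9 [member_of_group :- elevated, ip_allowlisted.]; r10 [can_read :- quota_ok, role_viewer.]. ⇒ new: member_of_group, can_read.
[4] r6 [token_valid :- member_of_group, role_admin.]. ⇒ new: token_valid.
[5] r7 [export_allowed :- token_valid.]. ⇒ new: export_allowed.
[6] r5 [device_trusted :- export_allowed, can_read.]. ⇒ new: device_trusted.
Derived: session_fresh (round 1), ip_allowlisted (round 1), quota_ok (round 2). cond_3 never appears in any round.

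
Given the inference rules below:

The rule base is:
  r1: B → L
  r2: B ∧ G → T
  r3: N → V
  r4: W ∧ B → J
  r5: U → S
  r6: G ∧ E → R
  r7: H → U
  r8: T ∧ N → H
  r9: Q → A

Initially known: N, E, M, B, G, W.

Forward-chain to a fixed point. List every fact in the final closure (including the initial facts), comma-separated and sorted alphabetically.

B, E, G, H, J, L, M, N, R, S, T, U, V, W

[1] r1 [B → L]; r2 [B ∧ G → T]; r3 [N → V]; r4 [W ∧ B → J]; r6 [G ∧ E → R]. ⇒ new: L, T, V, J, R.
[2] r8 [T ∧ N → H]. ⇒ new: H.
[3] r7 [H → U]. ⇒ new: U.
[4] r5 [U → S]. ⇒ new: S.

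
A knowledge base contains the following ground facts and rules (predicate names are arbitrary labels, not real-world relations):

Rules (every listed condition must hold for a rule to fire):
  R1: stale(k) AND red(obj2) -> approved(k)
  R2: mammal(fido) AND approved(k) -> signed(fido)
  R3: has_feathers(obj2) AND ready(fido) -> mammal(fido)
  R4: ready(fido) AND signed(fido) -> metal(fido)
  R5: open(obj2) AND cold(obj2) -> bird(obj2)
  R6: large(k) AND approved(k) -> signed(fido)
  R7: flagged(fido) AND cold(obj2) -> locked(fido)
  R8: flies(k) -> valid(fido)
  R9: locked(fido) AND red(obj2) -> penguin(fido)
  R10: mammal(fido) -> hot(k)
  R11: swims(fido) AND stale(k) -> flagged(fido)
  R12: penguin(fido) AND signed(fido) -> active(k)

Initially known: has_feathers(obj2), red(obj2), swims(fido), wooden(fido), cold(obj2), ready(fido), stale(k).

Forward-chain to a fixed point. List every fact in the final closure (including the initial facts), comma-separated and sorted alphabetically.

Round 1 fires R1, R3, R11, giving approved(k), mammal(fido), flagged(fido).
Round 2 fires R2, R7, R10, giving signed(fido), locked(fido), hot(k).
Round 3 fires R4, R9, giving metal(fido), penguin(fido).
Round 4 fires R12, giving active(k).

active(k), approved(k), cold(obj2), flagged(fido), has_feathers(obj2), hot(k), locked(fido), mammal(fido), metal(fido), penguin(fido), ready(fido), red(obj2), signed(fido), stale(k), swims(fido), wooden(fido)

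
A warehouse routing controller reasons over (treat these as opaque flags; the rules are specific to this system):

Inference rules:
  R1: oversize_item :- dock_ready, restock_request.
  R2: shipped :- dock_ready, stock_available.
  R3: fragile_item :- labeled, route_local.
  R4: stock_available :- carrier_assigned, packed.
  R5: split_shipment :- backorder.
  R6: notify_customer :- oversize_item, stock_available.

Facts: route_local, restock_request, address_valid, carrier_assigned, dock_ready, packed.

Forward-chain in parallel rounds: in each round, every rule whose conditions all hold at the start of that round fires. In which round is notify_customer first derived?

Round 1: R1 [oversize_item :- dock_ready, restock_request.]; R4 [stock_available :- carrier_assigned, packed.]. New: oversize_item, stock_available.
Round 2: R2 [shipped :- dock_ready, stock_available.]; R6 [notify_customer :- oversize_item, stock_available.]. New: shipped, notify_customer.
notify_customer first appears in round 2.

2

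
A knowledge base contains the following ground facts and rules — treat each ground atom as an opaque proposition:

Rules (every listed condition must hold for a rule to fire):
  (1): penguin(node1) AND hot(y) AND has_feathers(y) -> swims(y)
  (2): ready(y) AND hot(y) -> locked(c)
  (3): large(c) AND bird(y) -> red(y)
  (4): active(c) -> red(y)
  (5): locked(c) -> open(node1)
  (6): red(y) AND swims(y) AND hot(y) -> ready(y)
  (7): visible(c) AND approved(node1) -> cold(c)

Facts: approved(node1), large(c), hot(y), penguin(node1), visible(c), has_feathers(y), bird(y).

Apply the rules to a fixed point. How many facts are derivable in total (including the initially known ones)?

13

Round 1: (1) [penguin(node1) AND hot(y) AND has_feathers(y) -> swims(y)]; (3) [large(c) AND bird(y) -> red(y)]; (7) [visible(c) AND approved(node1) -> cold(c)]. Adds swims(y), red(y), cold(c).
Round 2: (6) [red(y) AND swims(y) AND hot(y) -> ready(y)]. Adds ready(y).
Round 3: (2) [ready(y) AND hot(y) -> locked(c)]. Adds locked(c).
Round 4: (5) [locked(c) -> open(node1)]. Adds open(node1).
Closure: {approved(node1), bird(y), cold(c), has_feathers(y), hot(y), large(c), locked(c), open(node1), penguin(node1), ready(y), red(y), swims(y), visible(c)} — 13 facts.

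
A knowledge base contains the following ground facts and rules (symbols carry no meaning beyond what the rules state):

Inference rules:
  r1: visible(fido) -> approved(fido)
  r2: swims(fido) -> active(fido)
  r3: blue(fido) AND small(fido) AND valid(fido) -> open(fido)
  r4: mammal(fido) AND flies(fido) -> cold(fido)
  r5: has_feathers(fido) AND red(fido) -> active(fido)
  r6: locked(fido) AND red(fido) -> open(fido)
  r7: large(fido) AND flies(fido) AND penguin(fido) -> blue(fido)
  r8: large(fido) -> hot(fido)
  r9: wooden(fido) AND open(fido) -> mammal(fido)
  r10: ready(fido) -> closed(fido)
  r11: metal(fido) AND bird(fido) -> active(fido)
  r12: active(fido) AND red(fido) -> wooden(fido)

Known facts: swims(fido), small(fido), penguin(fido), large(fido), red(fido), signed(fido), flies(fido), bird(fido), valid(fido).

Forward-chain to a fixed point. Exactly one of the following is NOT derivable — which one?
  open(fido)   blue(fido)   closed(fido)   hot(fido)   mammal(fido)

Round 1 fires r2, r7, r8, giving active(fido), blue(fido), hot(fido).
Round 2 fires r3, r12, giving open(fido), wooden(fido).
Round 3 fires r9, giving mammal(fido).
Round 4 fires r4, giving cold(fido).
Derived: open(fido) (round 2), mammal(fido) (round 3), hot(fido) (round 1), blue(fido) (round 1). closed(fido) never appears in any round.

closed(fido)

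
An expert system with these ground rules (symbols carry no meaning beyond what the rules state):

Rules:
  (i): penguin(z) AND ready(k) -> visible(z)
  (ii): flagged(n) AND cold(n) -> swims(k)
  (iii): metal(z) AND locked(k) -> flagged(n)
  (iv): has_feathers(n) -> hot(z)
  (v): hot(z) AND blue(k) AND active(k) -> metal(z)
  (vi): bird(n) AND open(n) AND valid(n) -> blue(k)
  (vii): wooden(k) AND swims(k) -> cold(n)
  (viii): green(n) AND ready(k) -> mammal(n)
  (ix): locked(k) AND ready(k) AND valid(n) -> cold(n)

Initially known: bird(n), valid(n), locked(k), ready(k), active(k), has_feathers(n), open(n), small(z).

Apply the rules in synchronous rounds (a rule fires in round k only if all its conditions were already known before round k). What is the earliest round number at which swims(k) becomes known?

Round 1: (iv) [has_feathers(n) -> hot(z)]; (vi) [bird(n) AND open(n) AND valid(n) -> blue(k)]; (ix) [locked(k) AND ready(k) AND valid(n) -> cold(n)]. New: hot(z), blue(k), cold(n).
Round 2: (v) [hot(z) AND blue(k) AND active(k) -> metal(z)]. New: metal(z).
Round 3: (iii) [metal(z) AND locked(k) -> flagged(n)]. New: flagged(n).
Round 4: (ii) [flagged(n) AND cold(n) -> swims(k)]. New: swims(k).
swims(k) first appears in round 4.

4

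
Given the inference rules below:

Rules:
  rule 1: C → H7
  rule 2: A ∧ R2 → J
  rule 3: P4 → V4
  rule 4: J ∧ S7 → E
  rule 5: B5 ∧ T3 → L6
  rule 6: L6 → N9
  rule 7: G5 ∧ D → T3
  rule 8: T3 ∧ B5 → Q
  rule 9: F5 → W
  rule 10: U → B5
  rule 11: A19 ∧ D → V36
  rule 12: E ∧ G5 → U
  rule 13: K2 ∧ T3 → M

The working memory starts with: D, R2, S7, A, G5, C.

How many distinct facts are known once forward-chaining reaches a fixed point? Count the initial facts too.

15

[1] rule 1 [C → H7]; rule 2 [A ∧ R2 → J]; rule 7 [G5 ∧ D → T3]. ⇒ new: H7, J, T3.
[2] rule 4 [J ∧ S7 → E]. ⇒ new: E.
[3] rule 12 [E ∧ G5 → U]. ⇒ new: U.
[4] rule 10 [U → B5]. ⇒ new: B5.
[5] rule 5 [B5 ∧ T3 → L6]; rule 8 [T3 ∧ B5 → Q]. ⇒ new: L6, Q.
[6] rule 6 [L6 → N9]. ⇒ new: N9.
Closure: {A, B5, C, D, E, G5, H7, J, L6, N9, Q, R2, S7, T3, U} — 15 facts.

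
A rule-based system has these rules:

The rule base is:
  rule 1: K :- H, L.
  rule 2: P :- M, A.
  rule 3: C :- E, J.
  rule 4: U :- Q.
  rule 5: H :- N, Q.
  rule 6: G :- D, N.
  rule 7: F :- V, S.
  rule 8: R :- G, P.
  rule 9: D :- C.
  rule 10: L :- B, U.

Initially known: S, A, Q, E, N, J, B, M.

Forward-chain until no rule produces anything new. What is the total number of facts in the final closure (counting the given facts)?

17

[1] rule 2 [P :- M, A.]; rule 3 [C :- E, J.]; rule 4 [U :- Q.]; rule 5 [H :- N, Q.]. ⇒ new: P, C, U, H.
[2] rule 9 [D :- C.]; rule 10 [L :- B, U.]. ⇒ new: D, L.
[3] rule 1 [K :- H, L.]; rule 6 [G :- D, N.]. ⇒ new: K, G.
[4] rule 8 [R :- G, P.]. ⇒ new: R.
Closure: {A, B, C, D, E, G, H, J, K, L, M, N, P, Q, R, S, U} — 17 facts.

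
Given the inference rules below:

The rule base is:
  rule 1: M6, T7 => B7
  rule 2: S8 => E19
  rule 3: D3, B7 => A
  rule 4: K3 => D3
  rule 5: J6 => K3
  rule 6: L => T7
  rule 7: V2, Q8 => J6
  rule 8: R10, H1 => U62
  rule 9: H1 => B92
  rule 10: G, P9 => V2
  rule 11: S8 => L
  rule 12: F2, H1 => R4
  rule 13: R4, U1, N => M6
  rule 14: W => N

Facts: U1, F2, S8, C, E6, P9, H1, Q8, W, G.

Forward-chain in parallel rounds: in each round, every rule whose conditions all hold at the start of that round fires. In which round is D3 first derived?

Round 1 fires rule 2, rule 9, rule 10, rule 11, rule 12, rule 14, giving E19, B92, V2, L, R4, N.
Round 2 fires rule 6, rule 7, rule 13, giving T7, J6, M6.
Round 3 fires rule 1, rule 5, giving B7, K3.
Round 4 fires rule 4, giving D3.
D3 first appears in round 4.

4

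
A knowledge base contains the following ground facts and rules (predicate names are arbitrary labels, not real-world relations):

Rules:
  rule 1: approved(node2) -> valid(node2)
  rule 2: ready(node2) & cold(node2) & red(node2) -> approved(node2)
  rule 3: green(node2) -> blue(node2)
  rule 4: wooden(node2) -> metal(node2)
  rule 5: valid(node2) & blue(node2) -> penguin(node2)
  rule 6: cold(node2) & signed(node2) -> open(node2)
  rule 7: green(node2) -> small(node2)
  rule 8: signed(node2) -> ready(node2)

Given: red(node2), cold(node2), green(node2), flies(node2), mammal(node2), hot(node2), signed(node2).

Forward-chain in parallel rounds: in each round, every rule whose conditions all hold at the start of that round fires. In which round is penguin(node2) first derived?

4

Round 1: rule 3 [green(node2) -> blue(node2)]; rule 6 [cold(node2) & signed(node2) -> open(node2)]; rule 7 [green(node2) -> small(node2)]; rule 8 [signed(node2) -> ready(node2)]. New: blue(node2), open(node2), small(node2), ready(node2).
Round 2: rule 2 [ready(node2) & cold(node2) & red(node2) -> approved(node2)]. New: approved(node2).
Round 3: rule 1 [approved(node2) -> valid(node2)]. New: valid(node2).
Round 4: rule 5 [valid(node2) & blue(node2) -> penguin(node2)]. New: penguin(node2).
penguin(node2) first appears in round 4.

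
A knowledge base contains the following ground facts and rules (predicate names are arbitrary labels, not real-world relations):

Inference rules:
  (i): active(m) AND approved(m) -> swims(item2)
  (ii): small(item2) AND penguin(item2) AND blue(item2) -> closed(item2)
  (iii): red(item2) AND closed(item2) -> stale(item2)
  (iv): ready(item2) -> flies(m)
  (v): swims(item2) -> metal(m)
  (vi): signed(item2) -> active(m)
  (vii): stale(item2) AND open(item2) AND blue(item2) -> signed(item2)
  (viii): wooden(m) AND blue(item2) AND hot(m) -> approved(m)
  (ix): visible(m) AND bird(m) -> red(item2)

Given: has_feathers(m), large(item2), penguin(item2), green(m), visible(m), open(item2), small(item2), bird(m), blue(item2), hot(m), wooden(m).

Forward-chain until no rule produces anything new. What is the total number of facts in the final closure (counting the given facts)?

19

Round 1 — (ii), (viii), (ix), derive closed(item2), approved(m), red(item2).
Round 2 — (iii), derive stale(item2).
Round 3 — (vii), derive signed(item2).
Round 4 — (vi), derive active(m).
Round 5 — (i), derive swims(item2).
Round 6 — (v), derive metal(m).
Closure: {active(m), approved(m), bird(m), blue(item2), closed(item2), green(m), has_feathers(m), hot(m), large(item2), metal(m), open(item2), penguin(item2), red(item2), signed(item2), small(item2), stale(item2), swims(item2), visible(m), wooden(m)} — 19 facts.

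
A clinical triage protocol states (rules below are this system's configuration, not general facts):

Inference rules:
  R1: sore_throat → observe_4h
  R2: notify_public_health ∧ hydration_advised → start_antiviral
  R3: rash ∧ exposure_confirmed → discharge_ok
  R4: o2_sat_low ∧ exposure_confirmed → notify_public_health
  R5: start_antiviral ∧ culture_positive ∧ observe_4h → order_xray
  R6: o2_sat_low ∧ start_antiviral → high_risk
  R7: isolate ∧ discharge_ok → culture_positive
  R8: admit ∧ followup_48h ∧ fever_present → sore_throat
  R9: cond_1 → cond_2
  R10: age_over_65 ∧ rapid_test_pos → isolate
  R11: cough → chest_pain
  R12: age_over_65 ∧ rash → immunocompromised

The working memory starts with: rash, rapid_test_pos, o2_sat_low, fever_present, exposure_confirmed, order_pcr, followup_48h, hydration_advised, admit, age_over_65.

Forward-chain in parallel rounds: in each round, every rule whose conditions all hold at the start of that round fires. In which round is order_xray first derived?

3

Round 1: R3 [rash ∧ exposure_confirmed → discharge_ok]; R4 [o2_sat_low ∧ exposure_confirmed → notify_public_health]; R8 [admit ∧ followup_48h ∧ fever_present → sore_throat]; R10 [age_over_65 ∧ rapid_test_pos → isolate]; R12 [age_over_65 ∧ rash → immunocompromised]. New: discharge_ok, notify_public_health, sore_throat, isolate, immunocompromised.
Round 2: R1 [sore_throat → observe_4h]; R2 [notify_public_health ∧ hydration_advised → start_antiviral]; R7 [isolate ∧ discharge_ok → culture_positive]. New: observe_4h, start_antiviral, culture_positive.
Round 3: R5 [start_antiviral ∧ culture_positive ∧ observe_4h → order_xray]; R6 [o2_sat_low ∧ start_antiviral → high_risk]. New: order_xray, high_risk.
order_xray first appears in round 3.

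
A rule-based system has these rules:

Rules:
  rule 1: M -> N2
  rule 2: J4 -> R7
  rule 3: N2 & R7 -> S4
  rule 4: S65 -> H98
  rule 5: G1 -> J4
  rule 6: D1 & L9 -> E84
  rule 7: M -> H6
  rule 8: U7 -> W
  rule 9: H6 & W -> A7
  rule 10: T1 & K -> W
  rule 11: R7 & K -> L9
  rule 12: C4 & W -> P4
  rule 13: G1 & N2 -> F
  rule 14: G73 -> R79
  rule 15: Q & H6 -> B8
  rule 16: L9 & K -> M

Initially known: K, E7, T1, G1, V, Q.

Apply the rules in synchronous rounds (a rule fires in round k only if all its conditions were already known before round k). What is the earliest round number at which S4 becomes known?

Round 1 fires rule 5, rule 10, giving J4, W.
Round 2 fires rule 2, giving R7.
Round 3 fires rule 11, giving L9.
Round 4 fires rule 16, giving M.
Round 5 fires rule 1, rule 7, giving N2, H6.
Round 6 fires rule 3, rule 9, rule 13, rule 15, giving S4, A7, F, B8.
S4 first appears in round 6.

6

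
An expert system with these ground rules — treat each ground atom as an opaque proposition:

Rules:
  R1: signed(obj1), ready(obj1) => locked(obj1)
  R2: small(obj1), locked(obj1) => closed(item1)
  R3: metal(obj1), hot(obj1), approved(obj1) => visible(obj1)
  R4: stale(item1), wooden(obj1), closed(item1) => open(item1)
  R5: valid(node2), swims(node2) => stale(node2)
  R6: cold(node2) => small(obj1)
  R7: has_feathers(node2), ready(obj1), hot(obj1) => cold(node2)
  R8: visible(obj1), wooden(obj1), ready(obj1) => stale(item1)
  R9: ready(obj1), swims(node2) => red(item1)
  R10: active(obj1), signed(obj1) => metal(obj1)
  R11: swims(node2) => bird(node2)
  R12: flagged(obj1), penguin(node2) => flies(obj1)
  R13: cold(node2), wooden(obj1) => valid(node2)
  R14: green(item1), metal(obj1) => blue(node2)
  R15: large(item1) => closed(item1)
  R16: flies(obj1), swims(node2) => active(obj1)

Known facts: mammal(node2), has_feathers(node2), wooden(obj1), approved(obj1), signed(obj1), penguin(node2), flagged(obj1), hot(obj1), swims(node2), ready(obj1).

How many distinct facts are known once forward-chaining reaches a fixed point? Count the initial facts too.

24

[1] R1 [signed(obj1), ready(obj1) => locked(obj1)]; R7 [has_feathers(node2), ready(obj1), hot(obj1) => cold(node2)]; R9 [ready(obj1), swims(node2) => red(item1)]; R11 [swims(node2) => bird(node2)]; R12 [flagged(obj1), penguin(node2) => flies(obj1)]. ⇒ new: locked(obj1), cold(node2), red(item1), bird(node2), flies(obj1).
[2] R6 [cold(node2) => small(obj1)]; R13 [cold(node2), wooden(obj1) => valid(node2)]; R16 [flies(obj1), swims(node2) => active(obj1)]. ⇒ new: small(obj1), valid(node2), active(obj1).
[3] R2 [small(obj1), locked(obj1) => closed(item1)]; R5 [valid(node2), swims(node2) => stale(node2)]; R10 [active(obj1), signed(obj1) => metal(obj1)]. ⇒ new: closed(item1), stale(node2), metal(obj1).
[4] R3 [metal(obj1), hot(obj1), approved(obj1) => visible(obj1)]. ⇒ new: visible(obj1).
[5] R8 [visible(obj1), wooden(obj1), ready(obj1) => stale(item1)]. ⇒ new: stale(item1).
[6] R4 [stale(item1), wooden(obj1), closed(item1) => open(item1)]. ⇒ new: open(item1).
Closure: {active(obj1), approved(obj1), bird(node2), closed(item1), cold(node2), flagged(obj1), flies(obj1), has_feathers(node2), hot(obj1), locked(obj1), mammal(node2), metal(obj1), open(item1), penguin(node2), ready(obj1), red(item1), signed(obj1), small(obj1), stale(item1), stale(node2), swims(node2), valid(node2), visible(obj1), wooden(obj1)} — 24 facts.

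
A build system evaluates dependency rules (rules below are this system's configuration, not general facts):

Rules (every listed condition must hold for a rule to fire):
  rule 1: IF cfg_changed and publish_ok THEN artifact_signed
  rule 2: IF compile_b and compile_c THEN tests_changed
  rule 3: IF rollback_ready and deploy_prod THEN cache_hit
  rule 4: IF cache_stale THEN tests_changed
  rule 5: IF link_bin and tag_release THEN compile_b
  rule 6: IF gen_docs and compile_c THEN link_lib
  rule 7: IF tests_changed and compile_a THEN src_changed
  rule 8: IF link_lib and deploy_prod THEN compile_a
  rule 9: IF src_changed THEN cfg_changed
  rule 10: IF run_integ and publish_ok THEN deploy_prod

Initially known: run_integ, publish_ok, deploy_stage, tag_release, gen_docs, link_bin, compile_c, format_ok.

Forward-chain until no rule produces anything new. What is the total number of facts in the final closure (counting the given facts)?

16

Round 1: rule 5 [IF link_bin and tag_release THEN compile_b]; rule 6 [IF gen_docs and compile_c THEN link_lib]; rule 10 [IF run_integ and publish_ok THEN deploy_prod]. New: compile_b, link_lib, deploy_prod.
Round 2: rule 2 [IF compile_b and compile_c THEN tests_changed]; rule 8 [IF link_lib and deploy_prod THEN compile_a]. New: tests_changed, compile_a.
Round 3: rule 7 [IF tests_changed and compile_a THEN src_changed]. New: src_changed.
Round 4: rule 9 [IF src_changed THEN cfg_changed]. New: cfg_changed.
Round 5: rule 1 [IF cfg_changed and publish_ok THEN artifact_signed]. New: artifact_signed.
Closure: {artifact_signed, cfg_changed, compile_a, compile_b, compile_c, deploy_prod, deploy_stage, format_ok, gen_docs, link_bin, link_lib, publish_ok, run_integ, src_changed, tag_release, tests_changed} — 16 facts.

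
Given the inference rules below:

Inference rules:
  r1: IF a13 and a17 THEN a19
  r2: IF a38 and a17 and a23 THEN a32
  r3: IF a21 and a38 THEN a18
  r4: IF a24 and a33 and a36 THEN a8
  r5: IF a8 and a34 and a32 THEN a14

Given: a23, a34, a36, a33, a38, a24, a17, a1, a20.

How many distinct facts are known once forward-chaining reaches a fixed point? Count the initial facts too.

12

Round 1: r2 [IF a38 and a17 and a23 THEN a32]; r4 [IF a24 and a33 and a36 THEN a8]. New: a32, a8.
Round 2: r5 [IF a8 and a34 and a32 THEN a14]. New: a14.
Closure: {a1, a14, a17, a20, a23, a24, a32, a33, a34, a36, a38, a8} — 12 facts.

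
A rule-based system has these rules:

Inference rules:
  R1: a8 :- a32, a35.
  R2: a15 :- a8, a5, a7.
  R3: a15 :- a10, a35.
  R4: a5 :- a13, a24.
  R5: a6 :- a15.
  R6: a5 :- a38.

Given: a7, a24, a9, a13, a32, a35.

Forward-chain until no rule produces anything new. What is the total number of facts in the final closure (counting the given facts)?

10

Round 1: R1 [a8 :- a32, a35.]; R4 [a5 :- a13, a24.]. New: a8, a5.
Round 2: R2 [a15 :- a8, a5, a7.]. New: a15.
Round 3: R5 [a6 :- a15.]. New: a6.
Closure: {a13, a15, a24, a32, a35, a5, a6, a7, a8, a9} — 10 facts.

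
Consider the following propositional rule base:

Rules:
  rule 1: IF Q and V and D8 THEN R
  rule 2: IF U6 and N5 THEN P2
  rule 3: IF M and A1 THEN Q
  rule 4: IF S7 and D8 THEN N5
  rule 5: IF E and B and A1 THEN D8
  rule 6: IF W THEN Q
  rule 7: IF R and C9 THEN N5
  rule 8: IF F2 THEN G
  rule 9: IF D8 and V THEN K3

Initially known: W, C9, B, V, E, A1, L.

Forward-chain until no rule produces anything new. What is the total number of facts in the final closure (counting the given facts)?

Round 1 — rule 5, rule 6, derive D8, Q.
Round 2 — rule 1, rule 9, derive R, K3.
Round 3 — rule 7, derive N5.
Closure: {A1, B, C9, D8, E, K3, L, N5, Q, R, V, W} — 12 facts.

12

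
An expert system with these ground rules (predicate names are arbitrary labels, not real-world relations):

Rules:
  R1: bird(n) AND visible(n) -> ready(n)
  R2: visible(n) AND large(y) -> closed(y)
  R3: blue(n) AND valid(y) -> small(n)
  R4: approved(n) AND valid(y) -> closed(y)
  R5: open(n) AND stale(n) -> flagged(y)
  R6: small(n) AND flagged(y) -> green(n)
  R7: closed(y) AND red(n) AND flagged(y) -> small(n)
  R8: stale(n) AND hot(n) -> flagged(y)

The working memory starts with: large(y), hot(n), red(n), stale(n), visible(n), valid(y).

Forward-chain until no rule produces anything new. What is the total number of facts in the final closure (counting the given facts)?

10

Round 1 fires R2, R8, giving closed(y), flagged(y).
Round 2 fires R7, giving small(n).
Round 3 fires R6, giving green(n).
Closure: {closed(y), flagged(y), green(n), hot(n), large(y), red(n), small(n), stale(n), valid(y), visible(n)} — 10 facts.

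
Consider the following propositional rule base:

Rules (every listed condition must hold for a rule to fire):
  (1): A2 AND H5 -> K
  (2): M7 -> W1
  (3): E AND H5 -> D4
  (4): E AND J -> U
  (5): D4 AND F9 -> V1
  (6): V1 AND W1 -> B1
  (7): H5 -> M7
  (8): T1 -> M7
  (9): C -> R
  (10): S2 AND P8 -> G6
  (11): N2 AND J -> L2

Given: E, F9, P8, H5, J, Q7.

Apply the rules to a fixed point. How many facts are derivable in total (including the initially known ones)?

Round 1 — (3), (4), (7), derive D4, U, M7.
Round 2 — (2), (5), derive W1, V1.
Round 3 — (6), derive B1.
Closure: {B1, D4, E, F9, H5, J, M7, P8, Q7, U, V1, W1} — 12 facts.

12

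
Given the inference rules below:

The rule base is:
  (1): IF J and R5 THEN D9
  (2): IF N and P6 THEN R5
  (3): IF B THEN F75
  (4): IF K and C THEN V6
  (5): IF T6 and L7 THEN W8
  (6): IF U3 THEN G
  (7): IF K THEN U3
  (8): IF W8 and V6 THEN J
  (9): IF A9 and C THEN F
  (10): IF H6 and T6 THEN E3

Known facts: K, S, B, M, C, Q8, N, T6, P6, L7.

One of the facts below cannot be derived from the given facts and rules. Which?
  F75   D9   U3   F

Round 1: (2) [IF N and P6 THEN R5]; (3) [IF B THEN F75]; (4) [IF K and C THEN V6]; (5) [IF T6 and L7 THEN W8]; (7) [IF K THEN U3]. New: R5, F75, V6, W8, U3.
Round 2: (6) [IF U3 THEN G]; (8) [IF W8 and V6 THEN J]. New: G, J.
Round 3: (1) [IF J and R5 THEN D9]. New: D9.
Derived: F75 (round 1), D9 (round 3), U3 (round 1). F never appears in any round.

F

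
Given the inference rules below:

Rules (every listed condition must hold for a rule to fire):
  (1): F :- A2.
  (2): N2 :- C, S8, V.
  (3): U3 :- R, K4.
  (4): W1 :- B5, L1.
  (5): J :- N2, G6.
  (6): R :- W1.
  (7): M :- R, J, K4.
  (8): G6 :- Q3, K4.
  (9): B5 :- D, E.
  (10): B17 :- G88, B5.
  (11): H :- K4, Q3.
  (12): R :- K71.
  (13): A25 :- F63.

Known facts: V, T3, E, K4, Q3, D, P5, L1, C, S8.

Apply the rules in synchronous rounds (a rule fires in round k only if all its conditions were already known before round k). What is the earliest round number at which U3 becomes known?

Round 1 fires (2), (8), (9), (11), giving N2, G6, B5, H.
Round 2 fires (4), (5), giving W1, J.
Round 3 fires (6), giving R.
Round 4 fires (3), (7), giving U3, M.
U3 first appears in round 4.

4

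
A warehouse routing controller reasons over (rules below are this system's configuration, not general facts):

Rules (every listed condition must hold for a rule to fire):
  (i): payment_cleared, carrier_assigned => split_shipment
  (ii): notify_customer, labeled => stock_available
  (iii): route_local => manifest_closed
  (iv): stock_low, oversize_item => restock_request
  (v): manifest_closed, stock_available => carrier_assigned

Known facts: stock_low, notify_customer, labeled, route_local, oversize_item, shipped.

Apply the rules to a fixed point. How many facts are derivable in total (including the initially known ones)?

10

Round 1: (ii) [notify_customer, labeled => stock_available]; (iii) [route_local => manifest_closed]; (iv) [stock_low, oversize_item => restock_request]. Adds stock_available, manifest_closed, restock_request.
Round 2: (v) [manifest_closed, stock_available => carrier_assigned]. Adds carrier_assigned.
Closure: {carrier_assigned, labeled, manifest_closed, notify_customer, oversize_item, restock_request, route_local, shipped, stock_available, stock_low} — 10 facts.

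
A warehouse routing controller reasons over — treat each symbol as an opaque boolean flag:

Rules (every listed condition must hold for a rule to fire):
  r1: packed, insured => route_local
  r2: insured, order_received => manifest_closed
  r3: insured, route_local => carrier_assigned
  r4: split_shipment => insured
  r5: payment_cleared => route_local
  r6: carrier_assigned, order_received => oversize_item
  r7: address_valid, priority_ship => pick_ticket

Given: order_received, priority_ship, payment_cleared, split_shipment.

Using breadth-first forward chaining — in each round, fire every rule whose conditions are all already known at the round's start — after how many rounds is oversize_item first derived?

3

Round 1 — r4, r5, derive insured, route_local.
Round 2 — r2, r3, derive manifest_closed, carrier_assigned.
Round 3 — r6, derive oversize_item.
oversize_item first appears in round 3.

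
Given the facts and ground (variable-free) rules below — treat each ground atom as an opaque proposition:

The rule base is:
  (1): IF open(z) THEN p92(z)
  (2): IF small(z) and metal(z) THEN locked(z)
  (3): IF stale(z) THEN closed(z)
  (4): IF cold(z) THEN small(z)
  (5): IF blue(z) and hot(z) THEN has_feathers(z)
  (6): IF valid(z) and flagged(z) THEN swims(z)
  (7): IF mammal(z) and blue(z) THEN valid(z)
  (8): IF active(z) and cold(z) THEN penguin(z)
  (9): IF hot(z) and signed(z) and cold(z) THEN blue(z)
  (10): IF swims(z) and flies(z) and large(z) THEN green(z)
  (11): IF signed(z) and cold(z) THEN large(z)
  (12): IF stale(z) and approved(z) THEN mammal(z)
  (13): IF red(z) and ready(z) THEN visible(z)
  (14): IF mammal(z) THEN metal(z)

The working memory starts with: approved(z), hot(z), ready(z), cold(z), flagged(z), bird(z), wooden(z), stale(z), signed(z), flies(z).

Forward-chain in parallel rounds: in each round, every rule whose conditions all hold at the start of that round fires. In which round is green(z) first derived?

Round 1: (3) [IF stale(z) THEN closed(z)]; (4) [IF cold(z) THEN small(z)]; (9) [IF hot(z) and signed(z) and cold(z) THEN blue(z)]; (11) [IF signed(z) and cold(z) THEN large(z)]; (12) [IF stale(z) and approved(z) THEN mammal(z)]. Adds closed(z), small(z), blue(z), large(z), mammal(z).
Round 2: (5) [IF blue(z) and hot(z) THEN has_feathers(z)]; (7) [IF mammal(z) and blue(z) THEN valid(z)]; (14) [IF mammal(z) THEN metal(z)]. Adds has_feathers(z), valid(z), metal(z).
Round 3: (2) [IF small(z) and metal(z) THEN locked(z)]; (6) [IF valid(z) and flagged(z) THEN swims(z)]. Adds locked(z), swims(z).
Round 4: (10) [IF swims(z) and flies(z) and large(z) THEN green(z)]. Adds green(z).
green(z) first appears in round 4.

4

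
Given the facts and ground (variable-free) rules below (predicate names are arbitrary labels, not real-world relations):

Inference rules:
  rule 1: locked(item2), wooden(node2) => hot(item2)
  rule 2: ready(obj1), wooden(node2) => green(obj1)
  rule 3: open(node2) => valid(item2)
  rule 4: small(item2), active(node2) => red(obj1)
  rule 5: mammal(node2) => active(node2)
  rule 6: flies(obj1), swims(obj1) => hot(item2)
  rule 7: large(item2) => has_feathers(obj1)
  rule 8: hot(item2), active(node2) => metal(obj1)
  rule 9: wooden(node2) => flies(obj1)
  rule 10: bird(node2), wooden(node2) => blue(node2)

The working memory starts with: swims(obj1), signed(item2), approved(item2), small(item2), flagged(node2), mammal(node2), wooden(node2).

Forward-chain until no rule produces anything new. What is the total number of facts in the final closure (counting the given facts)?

Round 1: rule 5 [mammal(node2) => active(node2)]; rule 9 [wooden(node2) => flies(obj1)]. Adds active(node2), flies(obj1).
Round 2: rule 4 [small(item2), active(node2) => red(obj1)]; rule 6 [flies(obj1), swims(obj1) => hot(item2)]. Adds red(obj1), hot(item2).
Round 3: rule 8 [hot(item2), active(node2) => metal(obj1)]. Adds metal(obj1).
Closure: {active(node2), approved(item2), flagged(node2), flies(obj1), hot(item2), mammal(node2), metal(obj1), red(obj1), signed(item2), small(item2), swims(obj1), wooden(node2)} — 12 facts.

12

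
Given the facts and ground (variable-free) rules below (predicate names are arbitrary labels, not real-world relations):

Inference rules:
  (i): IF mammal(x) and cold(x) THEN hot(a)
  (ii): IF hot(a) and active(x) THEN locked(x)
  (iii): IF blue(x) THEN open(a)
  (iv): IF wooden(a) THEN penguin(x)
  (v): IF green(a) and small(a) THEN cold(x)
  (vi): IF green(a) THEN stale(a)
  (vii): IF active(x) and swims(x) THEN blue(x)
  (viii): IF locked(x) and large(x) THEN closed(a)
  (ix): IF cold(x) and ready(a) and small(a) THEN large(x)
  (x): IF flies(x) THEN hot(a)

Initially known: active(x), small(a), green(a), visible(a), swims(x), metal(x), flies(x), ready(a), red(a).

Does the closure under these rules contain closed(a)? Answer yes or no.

[1] (v) [IF green(a) and small(a) THEN cold(x)]; (vi) [IF green(a) THEN stale(a)]; (vii) [IF active(x) and swims(x) THEN blue(x)]; (x) [IF flies(x) THEN hot(a)]. ⇒ new: cold(x), stale(a), blue(x), hot(a).
[2] (ii) [IF hot(a) and active(x) THEN locked(x)]; (iii) [IF blue(x) THEN open(a)]; (ix) [IF cold(x) and ready(a) and small(a) THEN large(x)]. ⇒ new: locked(x), open(a), large(x).
[3] (viii) [IF locked(x) and large(x) THEN closed(a)]. ⇒ new: closed(a).
closed(a) appears in round 3, so it is derivable.

yes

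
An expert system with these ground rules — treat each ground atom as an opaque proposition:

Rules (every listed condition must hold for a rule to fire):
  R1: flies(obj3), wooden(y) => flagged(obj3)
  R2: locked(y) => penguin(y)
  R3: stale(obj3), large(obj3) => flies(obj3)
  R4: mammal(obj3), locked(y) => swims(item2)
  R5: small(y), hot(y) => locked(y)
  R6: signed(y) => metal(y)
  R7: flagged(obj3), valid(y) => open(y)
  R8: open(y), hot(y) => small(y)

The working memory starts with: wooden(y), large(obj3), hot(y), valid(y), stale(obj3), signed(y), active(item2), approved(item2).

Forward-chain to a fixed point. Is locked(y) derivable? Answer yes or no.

yes

Round 1: R3 [stale(obj3), large(obj3) => flies(obj3)]; R6 [signed(y) => metal(y)]. New: flies(obj3), metal(y).
Round 2: R1 [flies(obj3), wooden(y) => flagged(obj3)]. New: flagged(obj3).
Round 3: R7 [flagged(obj3), valid(y) => open(y)]. New: open(y).
Round 4: R8 [open(y), hot(y) => small(y)]. New: small(y).
Round 5: R5 [small(y), hot(y) => locked(y)]. New: locked(y).
Round 6: R2 [locked(y) => penguin(y)]. New: penguin(y).
locked(y) appears in round 5, so it is derivable.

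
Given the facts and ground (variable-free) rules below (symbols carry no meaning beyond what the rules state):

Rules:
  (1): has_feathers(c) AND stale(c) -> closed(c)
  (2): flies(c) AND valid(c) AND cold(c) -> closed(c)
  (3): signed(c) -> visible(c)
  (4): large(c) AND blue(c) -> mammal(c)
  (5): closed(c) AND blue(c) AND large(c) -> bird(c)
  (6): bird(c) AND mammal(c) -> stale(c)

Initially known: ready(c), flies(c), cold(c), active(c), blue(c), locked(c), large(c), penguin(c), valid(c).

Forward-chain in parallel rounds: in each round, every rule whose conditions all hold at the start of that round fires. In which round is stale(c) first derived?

3

[1] (2) [flies(c) AND valid(c) AND cold(c) -> closed(c)]; (4) [large(c) AND blue(c) -> mammal(c)]. ⇒ new: closed(c), mammal(c).
[2] (5) [closed(c) AND blue(c) AND large(c) -> bird(c)]. ⇒ new: bird(c).
[3] (6) [bird(c) AND mammal(c) -> stale(c)]. ⇒ new: stale(c).
stale(c) first appears in round 3.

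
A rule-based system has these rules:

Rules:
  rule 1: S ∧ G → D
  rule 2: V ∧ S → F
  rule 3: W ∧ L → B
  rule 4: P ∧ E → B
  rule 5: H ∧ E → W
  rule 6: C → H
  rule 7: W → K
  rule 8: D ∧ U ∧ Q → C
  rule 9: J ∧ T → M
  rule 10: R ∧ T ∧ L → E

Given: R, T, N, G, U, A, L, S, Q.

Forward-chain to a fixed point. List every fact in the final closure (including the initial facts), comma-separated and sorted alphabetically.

Round 1 — rule 1, rule 10, derive D, E.
Round 2 — rule 8, derive C.
Round 3 — rule 6, derive H.
Round 4 — rule 5, derive W.
Round 5 — rule 3, rule 7, derive B, K.

A, B, C, D, E, G, H, K, L, N, Q, R, S, T, U, W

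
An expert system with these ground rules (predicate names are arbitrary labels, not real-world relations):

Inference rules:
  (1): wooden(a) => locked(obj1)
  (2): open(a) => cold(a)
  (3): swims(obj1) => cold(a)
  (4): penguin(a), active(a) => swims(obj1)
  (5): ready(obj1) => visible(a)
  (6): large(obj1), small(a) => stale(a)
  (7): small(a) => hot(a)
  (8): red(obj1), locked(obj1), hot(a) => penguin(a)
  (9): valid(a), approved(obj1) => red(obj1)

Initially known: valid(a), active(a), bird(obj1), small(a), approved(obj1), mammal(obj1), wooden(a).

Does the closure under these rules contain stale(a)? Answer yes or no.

Round 1 fires (1), (7), (9), giving locked(obj1), hot(a), red(obj1).
Round 2 fires (8), giving penguin(a).
Round 3 fires (4), giving swims(obj1).
Round 4 fires (3), giving cold(a).
Fixed point reached. stale(a) is concluded only by (6); (6) needs large(obj1) (never derived).

no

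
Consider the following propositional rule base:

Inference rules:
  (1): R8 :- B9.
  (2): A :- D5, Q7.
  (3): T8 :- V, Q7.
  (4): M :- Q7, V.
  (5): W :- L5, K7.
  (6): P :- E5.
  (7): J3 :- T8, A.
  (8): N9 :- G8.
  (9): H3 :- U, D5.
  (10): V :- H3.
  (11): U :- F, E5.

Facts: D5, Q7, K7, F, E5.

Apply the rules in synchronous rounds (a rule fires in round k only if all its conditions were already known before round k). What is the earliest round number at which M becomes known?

Round 1 — (2), (6), (11), derive A, P, U.
Round 2 — (9), derive H3.
Round 3 — (10), derive V.
Round 4 — (3), (4), derive T8, M.
M first appears in round 4.

4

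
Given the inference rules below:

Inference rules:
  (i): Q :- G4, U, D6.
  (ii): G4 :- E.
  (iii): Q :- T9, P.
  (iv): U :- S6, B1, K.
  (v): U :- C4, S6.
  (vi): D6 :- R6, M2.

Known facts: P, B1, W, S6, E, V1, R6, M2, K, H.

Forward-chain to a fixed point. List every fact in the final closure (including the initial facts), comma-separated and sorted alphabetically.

B1, D6, E, G4, H, K, M2, P, Q, R6, S6, U, V1, W

Round 1 fires (ii), (iv), (vi), giving G4, U, D6.
Round 2 fires (i), giving Q.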